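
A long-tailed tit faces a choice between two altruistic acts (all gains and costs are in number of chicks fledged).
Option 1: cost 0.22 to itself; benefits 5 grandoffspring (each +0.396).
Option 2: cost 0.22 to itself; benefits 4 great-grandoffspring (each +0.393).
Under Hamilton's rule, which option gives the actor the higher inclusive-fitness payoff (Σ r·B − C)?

Option 1

Option 1: r to a grandoffspring = 0.25.
Option 1: Σ r·B − C = (5·0.25·0.396) − 0.22 = 0.275.
Option 2: r to a great-grandoffspring = 0.125.
Option 2: Σ r·B − C = (4·0.125·0.393) − 0.22 = -0.0235.
Option 1 has the higher net inclusive-fitness payoff.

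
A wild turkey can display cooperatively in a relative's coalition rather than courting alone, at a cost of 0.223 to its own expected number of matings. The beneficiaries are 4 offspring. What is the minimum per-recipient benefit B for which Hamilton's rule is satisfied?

0.1115

r to an offspring = 1/2 (one parent–offspring link: r = (1/2)^1 = 1/2).
Hamilton's rule with n recipients of equal r: n·r·B > C, so B > C/(n·r) = 0.223/(4·0.5) = 0.1115.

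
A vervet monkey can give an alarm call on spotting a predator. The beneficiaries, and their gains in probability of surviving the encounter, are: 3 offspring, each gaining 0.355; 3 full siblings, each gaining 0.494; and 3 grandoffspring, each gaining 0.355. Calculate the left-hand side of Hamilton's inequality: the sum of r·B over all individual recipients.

1.53975

r to an offspring = 0.5 (one parent–offspring link: r = (1/2)^1 = 1/2).
r to a full sibling = 0.5 (full sibs share both parents — two paths of length 2: r = 2·(1/2)^2 = 1/2).
r to a grandoffspring = 0.25 (two parent–offspring links: r = (1/2)^2 = 1/4).
Summing one r·B term per recipient: 3·0.5·0.355 + 3·0.5·0.494 + 3·0.25·0.355 = 1.53975.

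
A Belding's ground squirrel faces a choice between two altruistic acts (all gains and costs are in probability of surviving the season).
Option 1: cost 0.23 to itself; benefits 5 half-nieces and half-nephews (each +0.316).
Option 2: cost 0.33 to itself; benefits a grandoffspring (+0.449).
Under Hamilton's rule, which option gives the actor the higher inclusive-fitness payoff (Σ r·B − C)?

Option 1

Option 1: r to a half-niece or half-nephew = 0.125.
Option 1: Σ r·B − C = (5·0.125·0.316) − 0.23 = -0.0325.
Option 2: r to a grandoffspring = 0.25.
Option 2: Σ r·B − C = (1·0.25·0.449) − 0.33 = -0.21775.
Option 1 has the higher net inclusive-fitness payoff.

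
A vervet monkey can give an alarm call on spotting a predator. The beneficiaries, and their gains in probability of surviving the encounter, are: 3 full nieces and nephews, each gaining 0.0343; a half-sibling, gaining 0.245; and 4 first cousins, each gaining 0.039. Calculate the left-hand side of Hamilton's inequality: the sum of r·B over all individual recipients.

0.106475

r to a full niece or nephew = 1/4 (full aunt/uncle↔niece/nephew: two paths of length 3 through the shared grandparent pair: r = 2·(1/2)^3 = 1/4).
r to a half-sibling = 1/4 (half-sibs share one parent — one path of length 2: r = (1/2)^2 = 1/4).
r to a first cousin = 1/8 (first cousins share one grandparent pair — two paths of length 4: r = 2·(1/2)^4 = 1/8).
Summing one r·B term per recipient: 3·0.25·0.0343 + 1·0.25·0.245 + 4·0.125·0.039 = 0.106475.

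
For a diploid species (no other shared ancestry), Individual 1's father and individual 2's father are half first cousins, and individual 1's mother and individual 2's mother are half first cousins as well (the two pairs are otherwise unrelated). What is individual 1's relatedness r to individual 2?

With two independent routes of shared ancestry, r is the sum of the two contributions.
Individual 1 and individual 2 are related in two ways: half second cousins through their fathers (r = 1/64) and half second cousins through their mothers (r = 1/64).
r = 1/64 + 1/64 = 1/32 = 0.03125.

0.03125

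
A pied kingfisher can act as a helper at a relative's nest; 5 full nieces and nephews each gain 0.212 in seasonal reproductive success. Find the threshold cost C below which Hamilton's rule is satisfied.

0.265

r to a full niece or nephew = 0.25 (full aunt/uncle↔niece/nephew: two paths of length 3 through the shared grandparent pair: r = 2·(1/2)^3 = 1/4).
Hamilton's rule: n·r·B > C, so the trait is favored while C < n·r·B = 5·0.25·0.212 = 0.265.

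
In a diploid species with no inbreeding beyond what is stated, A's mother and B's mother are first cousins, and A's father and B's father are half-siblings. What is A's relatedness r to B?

0.09375

Relatedness sums over independent paths through distinct common ancestors.
A and B are related in two ways: second cousins through their mothers (r = 1/32) and half first cousins through their fathers (r = 1/16).
r = 1/32 + 1/16 = 3/32 = 0.09375.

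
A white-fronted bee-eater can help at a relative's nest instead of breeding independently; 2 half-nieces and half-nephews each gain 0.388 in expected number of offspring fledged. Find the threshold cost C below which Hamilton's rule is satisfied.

r to a half-niece or half-nephew = 0.125 (half-aunt/uncle↔niece/nephew: one path of length 3: r = (1/2)^3 = 1/8).
Hamilton's rule: n·r·B > C, so the trait is favored while C < n·r·B = 2·0.125·0.388 = 0.097.

0.097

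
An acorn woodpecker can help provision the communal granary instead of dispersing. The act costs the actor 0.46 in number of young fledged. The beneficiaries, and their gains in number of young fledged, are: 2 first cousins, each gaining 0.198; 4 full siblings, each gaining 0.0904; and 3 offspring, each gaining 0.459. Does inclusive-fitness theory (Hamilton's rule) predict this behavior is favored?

Yes

Hamilton's rule: the trait is favored when the sum of r·B over every recipient exceeds the actor's cost C.
r to a first cousin = 0.125 (first cousins share one grandparent pair — two paths of length 4: r = 2·(1/2)^4 = 1/8).
r to a full sibling = 1/2 (full sibs share both parents — two paths of length 2: r = 2·(1/2)^2 = 1/2).
r to an offspring = 0.5 (one parent–offspring link: r = (1/2)^1 = 1/2).
Summing one r·B term per recipient: 2·0.125·0.198 + 4·0.5·0.0904 + 3·0.5·0.459 = 0.9188.
0.9188 > 0.46: the indirect benefit exceeds the cost.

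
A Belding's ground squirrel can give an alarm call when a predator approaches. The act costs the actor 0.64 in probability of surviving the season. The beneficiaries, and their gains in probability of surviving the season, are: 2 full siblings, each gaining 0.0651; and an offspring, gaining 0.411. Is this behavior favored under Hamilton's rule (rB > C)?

Hamilton's rule: the trait is favored when the sum of r·B over every recipient exceeds the actor's cost C.
r to a full sibling = 0.5 (full sibs share both parents — two paths of length 2: r = 2·(1/2)^2 = 1/2).
r to an offspring = 1/2 (one parent–offspring link: r = (1/2)^1 = 1/2).
Summing one r·B term per recipient: 2·0.5·0.0651 + 1·0.5·0.411 = 0.2706.
0.2706 < 0.64: the indirect benefit is less than the cost.

No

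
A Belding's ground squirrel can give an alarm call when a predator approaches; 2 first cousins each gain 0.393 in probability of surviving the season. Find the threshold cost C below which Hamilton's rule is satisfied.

0.09825

r to a first cousin = 1/8 (first cousins share one grandparent pair — two paths of length 4: r = 2·(1/2)^4 = 1/8).
Hamilton's rule: n·r·B > C, so the trait is favored while C < n·r·B = 2·0.125·0.393 = 0.09825.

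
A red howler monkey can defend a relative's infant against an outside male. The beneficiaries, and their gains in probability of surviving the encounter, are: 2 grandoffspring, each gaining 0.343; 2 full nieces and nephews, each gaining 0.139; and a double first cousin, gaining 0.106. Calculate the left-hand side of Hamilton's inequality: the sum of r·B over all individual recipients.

0.2675

r to a grandoffspring = 0.25 (two parent–offspring links: r = (1/2)^2 = 1/4).
r to a full niece or nephew = 1/4 (full aunt/uncle↔niece/nephew: two paths of length 3 through the shared grandparent pair: r = 2·(1/2)^3 = 1/4).
r to a double first cousin = 1/4 (double first cousins share both grandparent pairs — four paths of length 4: r = 4·(1/2)^4 = 1/4).
Summing one r·B term per recipient: 2·0.25·0.343 + 2·0.25·0.139 + 1·0.25·0.106 = 0.2675.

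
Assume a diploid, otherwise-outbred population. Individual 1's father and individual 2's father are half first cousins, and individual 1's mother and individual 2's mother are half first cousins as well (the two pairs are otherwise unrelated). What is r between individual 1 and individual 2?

Independent pedigree routes through distinct common ancestors add.
Individual 1 and individual 2 are related in two ways: half second cousins through their fathers (r = 1/64) and half second cousins through their mothers (r = 1/64).
r = 1/64 + 1/64 = 1/32 = 0.03125.

0.03125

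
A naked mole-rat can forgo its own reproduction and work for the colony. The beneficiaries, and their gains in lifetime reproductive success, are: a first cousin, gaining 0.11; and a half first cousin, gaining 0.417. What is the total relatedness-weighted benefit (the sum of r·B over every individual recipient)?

0.0398125

r to a first cousin = 1/8 (first cousins share one grandparent pair — two paths of length 4: r = 2·(1/2)^4 = 1/8).
r to a half first cousin = 0.0625 (half first cousins share one grandparent — one path of length 4: r = (1/2)^4 = 1/16).
Summing one r·B term per recipient: 1·0.125·0.11 + 1·0.0625·0.417 = 0.0398125.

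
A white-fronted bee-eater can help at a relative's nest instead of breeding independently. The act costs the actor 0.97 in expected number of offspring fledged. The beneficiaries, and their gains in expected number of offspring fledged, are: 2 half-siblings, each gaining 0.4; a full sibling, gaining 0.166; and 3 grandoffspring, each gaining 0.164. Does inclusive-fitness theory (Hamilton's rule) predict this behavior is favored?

Hamilton's rule: the trait is favored when the sum of r·B over every recipient exceeds the actor's cost C.
r to a half-sibling = 1/4 (half-sibs share one parent — one path of length 2: r = (1/2)^2 = 1/4).
r to a full sibling = 1/2 (full sibs share both parents — two paths of length 2: r = 2·(1/2)^2 = 1/2).
r to a grandoffspring = 0.25 (two parent–offspring links: r = (1/2)^2 = 1/4).
Summing one r·B term per recipient: 2·0.25·0.4 + 1·0.5·0.166 + 3·0.25·0.164 = 0.406.
0.406 < 0.97: the indirect benefit is less than the cost.

No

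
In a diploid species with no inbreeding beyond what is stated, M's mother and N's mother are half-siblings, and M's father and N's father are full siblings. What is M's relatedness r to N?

0.1875

With two independent routes of shared ancestry, r is the sum of the two contributions.
M and N are related in two ways: half first cousins through their mothers (r = 1/16) and first cousins through their fathers (r = 1/8).
r = 1/16 + 1/8 = 0.1875.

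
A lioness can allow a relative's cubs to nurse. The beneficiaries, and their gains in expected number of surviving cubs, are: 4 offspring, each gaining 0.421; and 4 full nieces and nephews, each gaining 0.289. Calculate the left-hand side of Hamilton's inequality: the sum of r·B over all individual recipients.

r to an offspring = 0.5 (one parent–offspring link: r = (1/2)^1 = 1/2).
r to a full niece or nephew = 0.25 (full aunt/uncle↔niece/nephew: two paths of length 3 through the shared grandparent pair: r = 2·(1/2)^3 = 1/4).
Summing one r·B term per recipient: 4·0.5·0.421 + 4·0.25·0.289 = 1.131.

1.131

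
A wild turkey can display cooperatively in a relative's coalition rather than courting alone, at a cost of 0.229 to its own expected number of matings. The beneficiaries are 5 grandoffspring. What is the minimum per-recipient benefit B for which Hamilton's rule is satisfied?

r to a grandoffspring = 0.25 (two parent–offspring links: r = (1/2)^2 = 1/4).
Hamilton's rule with n recipients of equal r: n·r·B > C, so B > C/(n·r) = 0.229/(5·0.25) = 0.1832.

0.1832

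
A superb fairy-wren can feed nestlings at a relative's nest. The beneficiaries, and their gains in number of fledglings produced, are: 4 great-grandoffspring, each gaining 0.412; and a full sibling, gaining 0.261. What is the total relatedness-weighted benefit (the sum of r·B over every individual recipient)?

0.3365

r to a great-grandoffspring = 0.125 (three parent–offspring links: r = (1/2)^3 = 1/8).
r to a full sibling = 1/2 (full sibs share both parents — two paths of length 2: r = 2·(1/2)^2 = 1/2).
Summing one r·B term per recipient: 4·0.125·0.412 + 1·0.5·0.261 = 0.3365.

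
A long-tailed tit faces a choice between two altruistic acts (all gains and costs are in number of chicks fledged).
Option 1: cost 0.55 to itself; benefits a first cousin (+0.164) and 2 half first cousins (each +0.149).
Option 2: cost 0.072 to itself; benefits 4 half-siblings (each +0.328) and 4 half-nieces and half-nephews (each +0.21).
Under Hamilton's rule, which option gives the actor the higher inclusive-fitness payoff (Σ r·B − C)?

Option 1: r to a first cousin = 0.125.
Option 1: r to a half first cousin = 0.0625.
Option 1: Σ r·B − C = (1·0.125·0.164 + 2·0.0625·0.149) − 0.55 = -0.510875.
Option 2: r to a half-sibling = 0.25.
Option 2: r to a half-niece or half-nephew = 0.125.
Option 2: Σ r·B − C = (4·0.25·0.328 + 4·0.125·0.21) − 0.072 = 0.361.
Option 2 has the higher net inclusive-fitness payoff.

Option 2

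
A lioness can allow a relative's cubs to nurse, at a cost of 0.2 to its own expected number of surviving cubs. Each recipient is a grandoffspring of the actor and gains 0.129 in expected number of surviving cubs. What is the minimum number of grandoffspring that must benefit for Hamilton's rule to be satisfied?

7

r to a grandoffspring = 1/4 (two parent–offspring links: r = (1/2)^2 = 1/4).
Hamilton's rule: n·r·B > C  ⇒  n > C/(r·B) = 0.2/(0.25·0.129) = 6.202.
The smallest integer exceeding 6.202 is 7.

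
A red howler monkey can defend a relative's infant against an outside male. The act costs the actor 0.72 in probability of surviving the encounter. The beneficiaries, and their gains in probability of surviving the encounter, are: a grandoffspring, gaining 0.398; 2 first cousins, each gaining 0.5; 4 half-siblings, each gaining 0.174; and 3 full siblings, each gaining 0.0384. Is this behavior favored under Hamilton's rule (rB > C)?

Hamilton's rule: the trait is favored when the sum of r·B over every recipient exceeds the actor's cost C.
r to a grandoffspring = 0.25 (two parent–offspring links: r = (1/2)^2 = 1/4).
r to a first cousin = 1/8 (first cousins share one grandparent pair — two paths of length 4: r = 2·(1/2)^4 = 1/8).
r to a half-sibling = 0.25 (half-sibs share one parent — one path of length 2: r = (1/2)^2 = 1/4).
r to a full sibling = 0.5 (full sibs share both parents — two paths of length 2: r = 2·(1/2)^2 = 1/2).
Summing one r·B term per recipient: 1·0.25·0.398 + 2·0.125·0.5 + 4·0.25·0.174 + 3·0.5·0.0384 = 0.4561.
0.4561 < 0.72: the indirect benefit is less than the cost.

No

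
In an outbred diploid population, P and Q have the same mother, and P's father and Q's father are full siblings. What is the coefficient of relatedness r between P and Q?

Independent pedigree routes through distinct common ancestors add.
P and Q are related in two ways: half-sibs through their shared mother (r = 1/4) and first cousins through their fathers (r = 1/8).
r = 1/4 + 1/8 = 0.375.

0.375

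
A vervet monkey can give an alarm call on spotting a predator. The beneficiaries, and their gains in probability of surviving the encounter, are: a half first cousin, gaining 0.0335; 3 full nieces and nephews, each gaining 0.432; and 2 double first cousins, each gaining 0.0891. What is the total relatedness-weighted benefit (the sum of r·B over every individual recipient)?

r to a half first cousin = 1/16 (half first cousins share one grandparent — one path of length 4: r = (1/2)^4 = 1/16).
r to a full niece or nephew = 1/4 (full aunt/uncle↔niece/nephew: two paths of length 3 through the shared grandparent pair: r = 2·(1/2)^3 = 1/4).
r to a double first cousin = 1/4 (double first cousins share both grandparent pairs — four paths of length 4: r = 4·(1/2)^4 = 1/4).
Summing one r·B term per recipient: 1·0.0625·0.0335 + 3·0.25·0.432 + 2·0.25·0.0891 = 0.37064375.

0.37064375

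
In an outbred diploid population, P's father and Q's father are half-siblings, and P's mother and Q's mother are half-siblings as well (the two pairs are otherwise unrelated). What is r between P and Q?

0.125

Independent pedigree routes through distinct common ancestors add.
P and Q are related in two ways: half first cousins through their fathers (r = 1/16) and half first cousins through their mothers (r = 1/16).
r = 1/16 + 1/16 = 0.125.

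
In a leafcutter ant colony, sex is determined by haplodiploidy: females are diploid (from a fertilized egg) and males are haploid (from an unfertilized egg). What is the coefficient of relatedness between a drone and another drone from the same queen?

0.5

Haploid brothers each carry a random half of the queen's diploid genome, so on average they share half: r = 1/2.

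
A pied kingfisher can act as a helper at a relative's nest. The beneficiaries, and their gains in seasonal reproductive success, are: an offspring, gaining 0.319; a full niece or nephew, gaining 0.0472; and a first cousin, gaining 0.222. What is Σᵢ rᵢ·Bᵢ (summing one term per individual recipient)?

0.19905

r to an offspring = 1/2 (one parent–offspring link: r = (1/2)^1 = 1/2).
r to a full niece or nephew = 0.25 (full aunt/uncle↔niece/nephew: two paths of length 3 through the shared grandparent pair: r = 2·(1/2)^3 = 1/4).
r to a first cousin = 0.125 (first cousins share one grandparent pair — two paths of length 4: r = 2·(1/2)^4 = 1/8).
Summing one r·B term per recipient: 1·0.5·0.319 + 1·0.25·0.0472 + 1·0.125·0.222 = 0.19905.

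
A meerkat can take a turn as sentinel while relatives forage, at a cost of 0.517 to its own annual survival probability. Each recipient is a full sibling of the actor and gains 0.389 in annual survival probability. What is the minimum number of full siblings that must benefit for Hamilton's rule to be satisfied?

r to a full sibling = 0.5 (full sibs share both parents — two paths of length 2: r = 2·(1/2)^2 = 1/2).
Hamilton's rule: n·r·B > C  ⇒  n > C/(r·B) = 0.517/(0.5·0.389) = 2.658.
The smallest integer exceeding 2.658 is 3.

3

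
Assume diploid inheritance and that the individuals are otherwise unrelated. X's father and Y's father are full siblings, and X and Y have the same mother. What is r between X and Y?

Relatedness sums over independent paths through distinct common ancestors.
X and Y are related in two ways: first cousins through their fathers (r = 1/8) and half-sibs through their shared mother (r = 1/4).
r = 1/8 + 1/4 = 0.375.

0.375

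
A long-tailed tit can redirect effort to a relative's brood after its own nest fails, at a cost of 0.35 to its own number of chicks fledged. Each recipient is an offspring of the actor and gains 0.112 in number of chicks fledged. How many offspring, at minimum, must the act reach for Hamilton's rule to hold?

7

r to an offspring = 1/2 (one parent–offspring link: r = (1/2)^1 = 1/2).
Hamilton's rule: n·r·B > C  ⇒  n > C/(r·B) = 0.35/(0.5·0.112) = 6.25.
The smallest integer exceeding 6.25 is 7.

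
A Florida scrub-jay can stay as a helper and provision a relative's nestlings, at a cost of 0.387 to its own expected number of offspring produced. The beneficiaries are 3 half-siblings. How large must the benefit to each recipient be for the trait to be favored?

0.516

r to a half-sibling = 0.25 (half-sibs share one parent — one path of length 2: r = (1/2)^2 = 1/4).
Hamilton's rule with n recipients of equal r: n·r·B > C, so B > C/(n·r) = 0.387/(3·0.25) = 0.516.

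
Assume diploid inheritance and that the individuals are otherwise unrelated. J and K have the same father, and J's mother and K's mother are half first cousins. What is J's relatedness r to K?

Independent pedigree routes through distinct common ancestors add.
J and K are related in two ways: half-sibs through their shared father (r = 1/4) and half second cousins through their mothers (r = 1/64).
r = 1/4 + 1/64 = 0.265625.

0.265625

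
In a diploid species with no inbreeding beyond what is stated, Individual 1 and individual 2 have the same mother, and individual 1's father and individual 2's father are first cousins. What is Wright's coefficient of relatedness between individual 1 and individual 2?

Wright's path rule: contributions from independent ancestry routes add.
Individual 1 and individual 2 are related in two ways: half-sibs through their shared mother (r = 1/4) and second cousins through their fathers (r = 1/32).
r = 1/4 + 1/32 = 0.28125.

0.28125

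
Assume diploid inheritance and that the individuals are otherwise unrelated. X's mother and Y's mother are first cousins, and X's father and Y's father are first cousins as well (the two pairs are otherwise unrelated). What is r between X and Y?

0.0625

With two independent routes of shared ancestry, r is the sum of the two contributions.
X and Y are related in two ways: second cousins through their mothers (r = 1/32) and second cousins through their fathers (r = 1/32).
r = 1/32 + 1/32 = 0.0625.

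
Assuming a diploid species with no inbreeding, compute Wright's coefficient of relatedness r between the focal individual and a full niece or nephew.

Each parent–offspring link contributes a factor of 1/2, and independent paths through distinct common ancestors add.
Full aunt/uncle↔niece/nephew: two paths of length 3 through the shared grandparent pair: r = 2·(1/2)^3 = 1/4.

0.25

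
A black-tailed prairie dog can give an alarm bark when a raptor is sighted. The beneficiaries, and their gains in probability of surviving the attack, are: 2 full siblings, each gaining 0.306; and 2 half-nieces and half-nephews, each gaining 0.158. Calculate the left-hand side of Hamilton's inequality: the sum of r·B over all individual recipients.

0.3455

r to a full sibling = 1/2 (full sibs share both parents — two paths of length 2: r = 2·(1/2)^2 = 1/2).
r to a half-niece or half-nephew = 0.125 (half-aunt/uncle↔niece/nephew: one path of length 3: r = (1/2)^3 = 1/8).
Summing one r·B term per recipient: 2·0.5·0.306 + 2·0.125·0.158 = 0.3455.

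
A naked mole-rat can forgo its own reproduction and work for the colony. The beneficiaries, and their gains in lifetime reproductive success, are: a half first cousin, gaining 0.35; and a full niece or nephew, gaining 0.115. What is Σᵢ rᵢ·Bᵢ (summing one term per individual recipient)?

0.050625

r to a half first cousin = 1/16 (half first cousins share one grandparent — one path of length 4: r = (1/2)^4 = 1/16).
r to a full niece or nephew = 0.25 (full aunt/uncle↔niece/nephew: two paths of length 3 through the shared grandparent pair: r = 2·(1/2)^3 = 1/4).
Summing one r·B term per recipient: 1·0.0625·0.35 + 1·0.25·0.115 = 0.050625.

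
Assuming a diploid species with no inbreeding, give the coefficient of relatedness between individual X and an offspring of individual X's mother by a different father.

0.25

Each parent–offspring link contributes a factor of 1/2, and independent paths through distinct common ancestors add.
Half-sibs share one parent — one path of length 2: r = (1/2)^2 = 1/4.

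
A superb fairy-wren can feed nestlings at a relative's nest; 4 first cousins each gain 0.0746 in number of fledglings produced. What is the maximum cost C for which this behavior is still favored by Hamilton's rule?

0.0373

r to a first cousin = 0.125 (first cousins share one grandparent pair — two paths of length 4: r = 2·(1/2)^4 = 1/8).
Hamilton's rule: n·r·B > C, so the trait is favored while C < n·r·B = 4·0.125·0.0746 = 0.0373.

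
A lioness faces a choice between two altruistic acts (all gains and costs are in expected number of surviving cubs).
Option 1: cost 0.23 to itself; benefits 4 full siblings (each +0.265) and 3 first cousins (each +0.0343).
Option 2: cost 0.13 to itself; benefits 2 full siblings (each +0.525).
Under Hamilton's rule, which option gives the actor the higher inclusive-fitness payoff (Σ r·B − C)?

Option 2

Option 1: r to a full sibling = 0.5.
Option 1: r to a first cousin = 0.125.
Option 1: Σ r·B − C = (4·0.5·0.265 + 3·0.125·0.0343) − 0.23 = 0.3128625.
Option 2: r to a full sibling = 0.5.
Option 2: Σ r·B − C = (2·0.5·0.525) − 0.13 = 0.395.
Option 2 has the higher net inclusive-fitness payoff.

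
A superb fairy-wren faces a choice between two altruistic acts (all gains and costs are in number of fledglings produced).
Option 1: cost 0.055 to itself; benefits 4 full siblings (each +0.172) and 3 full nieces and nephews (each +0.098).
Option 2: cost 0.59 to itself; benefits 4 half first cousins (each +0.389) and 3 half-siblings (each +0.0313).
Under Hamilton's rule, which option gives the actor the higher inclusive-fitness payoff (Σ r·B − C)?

Option 1

Option 1: r to a full sibling = 0.5.
Option 1: r to a full niece or nephew = 0.25.
Option 1: Σ r·B − C = (4·0.5·0.172 + 3·0.25·0.098) − 0.055 = 0.3625.
Option 2: r to a half first cousin = 0.0625.
Option 2: r to a half-sibling = 0.25.
Option 2: Σ r·B − C = (4·0.0625·0.389 + 3·0.25·0.0313) − 0.59 = -0.469275.
Option 1 has the higher net inclusive-fitness payoff.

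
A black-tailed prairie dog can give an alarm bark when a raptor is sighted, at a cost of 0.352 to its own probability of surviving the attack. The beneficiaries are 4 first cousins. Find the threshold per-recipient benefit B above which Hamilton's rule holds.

r to a first cousin = 0.125 (first cousins share one grandparent pair — two paths of length 4: r = 2·(1/2)^4 = 1/8).
Hamilton's rule with n recipients of equal r: n·r·B > C, so B > C/(n·r) = 0.352/(4·0.125) = 0.704.

0.704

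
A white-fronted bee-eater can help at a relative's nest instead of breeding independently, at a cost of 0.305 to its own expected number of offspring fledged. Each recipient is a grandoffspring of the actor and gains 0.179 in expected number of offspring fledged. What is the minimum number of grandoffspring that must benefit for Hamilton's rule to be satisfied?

7

r to a grandoffspring = 0.25 (two parent–offspring links: r = (1/2)^2 = 1/4).
Hamilton's rule: n·r·B > C  ⇒  n > C/(r·B) = 0.305/(0.25·0.179) = 6.816.
The smallest integer exceeding 6.816 is 7.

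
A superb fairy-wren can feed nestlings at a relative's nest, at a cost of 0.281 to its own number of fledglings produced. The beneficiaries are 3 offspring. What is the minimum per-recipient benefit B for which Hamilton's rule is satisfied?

r to an offspring = 1/2 (one parent–offspring link: r = (1/2)^1 = 1/2).
Hamilton's rule with n recipients of equal r: n·r·B > C, so B > C/(n·r) = 0.281/(3·0.5) = 0.1873.

0.1873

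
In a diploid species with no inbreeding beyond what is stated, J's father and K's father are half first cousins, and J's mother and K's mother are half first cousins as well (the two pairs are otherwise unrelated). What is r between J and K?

0.03125

With two independent routes of shared ancestry, r is the sum of the two contributions.
J and K are related in two ways: half second cousins through their fathers (r = 1/64) and half second cousins through their mothers (r = 1/64).
r = 1/64 + 1/64 = 0.03125.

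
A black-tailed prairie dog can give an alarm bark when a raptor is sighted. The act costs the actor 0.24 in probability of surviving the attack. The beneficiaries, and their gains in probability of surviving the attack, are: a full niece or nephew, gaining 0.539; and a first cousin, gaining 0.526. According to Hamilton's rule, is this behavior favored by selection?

No

Hamilton's rule: the trait is favored when the sum of r·B over every recipient exceeds the actor's cost C.
r to a full niece or nephew = 1/4 (full aunt/uncle↔niece/nephew: two paths of length 3 through the shared grandparent pair: r = 2·(1/2)^3 = 1/4).
r to a first cousin = 1/8 (first cousins share one grandparent pair — two paths of length 4: r = 2·(1/2)^4 = 1/8).
Summing one r·B term per recipient: 1·0.25·0.539 + 1·0.125·0.526 = 0.2005.
0.2005 < 0.24: the indirect benefit is less than the cost.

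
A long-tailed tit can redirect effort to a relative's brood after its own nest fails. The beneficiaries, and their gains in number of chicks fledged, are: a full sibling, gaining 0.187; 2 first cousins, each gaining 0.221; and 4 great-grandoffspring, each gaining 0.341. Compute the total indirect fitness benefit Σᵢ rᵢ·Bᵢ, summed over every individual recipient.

r to a full sibling = 1/2 (full sibs share both parents — two paths of length 2: r = 2·(1/2)^2 = 1/2).
r to a first cousin = 0.125 (first cousins share one grandparent pair — two paths of length 4: r = 2·(1/2)^4 = 1/8).
r to a great-grandoffspring = 0.125 (three parent–offspring links: r = (1/2)^3 = 1/8).
Summing one r·B term per recipient: 1·0.5·0.187 + 2·0.125·0.221 + 4·0.125·0.341 = 0.31925.

0.31925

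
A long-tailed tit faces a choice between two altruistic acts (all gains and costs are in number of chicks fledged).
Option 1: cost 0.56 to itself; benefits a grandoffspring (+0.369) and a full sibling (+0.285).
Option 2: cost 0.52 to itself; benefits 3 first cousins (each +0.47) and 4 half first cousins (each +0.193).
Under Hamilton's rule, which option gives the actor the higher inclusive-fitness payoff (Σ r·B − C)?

Option 2

Option 1: r to a grandoffspring = 0.25.
Option 1: r to a full sibling = 0.5.
Option 1: Σ r·B − C = (1·0.25·0.369 + 1·0.5·0.285) − 0.56 = -0.32525.
Option 2: r to a first cousin = 0.125.
Option 2: r to a half first cousin = 0.0625.
Option 2: Σ r·B − C = (3·0.125·0.47 + 4·0.0625·0.193) − 0.52 = -0.2955.
Option 2 has the higher net inclusive-fitness payoff.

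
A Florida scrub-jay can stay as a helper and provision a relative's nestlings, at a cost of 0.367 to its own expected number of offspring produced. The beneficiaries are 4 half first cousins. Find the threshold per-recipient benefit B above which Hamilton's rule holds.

1.468

r to a half first cousin = 0.0625 (half first cousins share one grandparent — one path of length 4: r = (1/2)^4 = 1/16).
Hamilton's rule with n recipients of equal r: n·r·B > C, so B > C/(n·r) = 0.367/(4·0.0625) = 1.468.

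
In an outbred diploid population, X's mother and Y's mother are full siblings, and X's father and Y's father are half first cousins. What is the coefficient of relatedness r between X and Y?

Wright's path rule: contributions from independent ancestry routes add.
X and Y are related in two ways: first cousins through their mothers (r = 1/8) and half second cousins through their fathers (r = 1/64).
r = 1/8 + 1/64 = 9/64 = 0.140625.

0.140625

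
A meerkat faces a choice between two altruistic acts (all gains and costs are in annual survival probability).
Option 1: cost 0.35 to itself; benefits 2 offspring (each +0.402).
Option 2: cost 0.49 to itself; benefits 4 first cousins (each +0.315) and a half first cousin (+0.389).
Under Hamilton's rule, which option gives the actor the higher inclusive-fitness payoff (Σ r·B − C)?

Option 1

Option 1: r to an offspring = 0.5.
Option 1: Σ r·B − C = (2·0.5·0.402) − 0.35 = 0.052.
Option 2: r to a first cousin = 0.125.
Option 2: r to a half first cousin = 0.0625.
Option 2: Σ r·B − C = (4·0.125·0.315 + 1·0.0625·0.389) − 0.49 = -0.3081875.
Option 1 has the higher net inclusive-fitness payoff.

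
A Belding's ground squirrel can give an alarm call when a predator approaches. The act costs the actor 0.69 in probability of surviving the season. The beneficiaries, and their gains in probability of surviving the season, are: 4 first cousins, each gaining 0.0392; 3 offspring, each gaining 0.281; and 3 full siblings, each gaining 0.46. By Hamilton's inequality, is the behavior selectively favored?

Hamilton's rule: the trait is favored when the sum of r·B over every recipient exceeds the actor's cost C.
r to a first cousin = 0.125 (first cousins share one grandparent pair — two paths of length 4: r = 2·(1/2)^4 = 1/8).
r to an offspring = 0.5 (one parent–offspring link: r = (1/2)^1 = 1/2).
r to a full sibling = 0.5 (full sibs share both parents — two paths of length 2: r = 2·(1/2)^2 = 1/2).
Summing one r·B term per recipient: 4·0.125·0.0392 + 3·0.5·0.281 + 3·0.5·0.46 = 1.1311.
1.1311 > 0.69: the indirect benefit exceeds the cost.

Yes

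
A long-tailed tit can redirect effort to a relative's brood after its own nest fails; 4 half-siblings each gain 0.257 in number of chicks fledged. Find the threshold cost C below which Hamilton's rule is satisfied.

0.257

r to a half-sibling = 1/4 (half-sibs share one parent — one path of length 2: r = (1/2)^2 = 1/4).
Hamilton's rule: n·r·B > C, so the trait is favored while C < n·r·B = 4·0.25·0.257 = 0.257.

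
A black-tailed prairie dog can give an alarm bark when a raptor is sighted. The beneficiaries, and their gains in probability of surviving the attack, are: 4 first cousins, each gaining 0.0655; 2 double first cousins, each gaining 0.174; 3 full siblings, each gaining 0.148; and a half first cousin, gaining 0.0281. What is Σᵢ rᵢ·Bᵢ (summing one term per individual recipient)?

0.34350625

r to a first cousin = 0.125 (first cousins share one grandparent pair — two paths of length 4: r = 2·(1/2)^4 = 1/8).
r to a double first cousin = 0.25 (double first cousins share both grandparent pairs — four paths of length 4: r = 4·(1/2)^4 = 1/4).
r to a full sibling = 1/2 (full sibs share both parents — two paths of length 2: r = 2·(1/2)^2 = 1/2).
r to a half first cousin = 0.0625 (half first cousins share one grandparent — one path of length 4: r = (1/2)^4 = 1/16).
Summing one r·B term per recipient: 4·0.125·0.0655 + 2·0.25·0.174 + 3·0.5·0.148 + 1·0.0625·0.0281 = 0.34350625.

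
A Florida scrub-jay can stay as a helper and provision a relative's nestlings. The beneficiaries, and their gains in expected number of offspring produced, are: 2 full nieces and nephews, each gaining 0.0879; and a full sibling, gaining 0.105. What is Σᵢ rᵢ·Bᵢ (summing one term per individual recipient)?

r to a full niece or nephew = 1/4 (full aunt/uncle↔niece/nephew: two paths of length 3 through the shared grandparent pair: r = 2·(1/2)^3 = 1/4).
r to a full sibling = 0.5 (full sibs share both parents — two paths of length 2: r = 2·(1/2)^2 = 1/2).
Summing one r·B term per recipient: 2·0.25·0.0879 + 1·0.5·0.105 = 0.09645.

0.09645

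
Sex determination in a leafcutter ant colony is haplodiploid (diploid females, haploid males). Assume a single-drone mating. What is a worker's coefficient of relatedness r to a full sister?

Haplodiploid full sisters inherit their father's entire haploid genome identically (contributing 1/2) and on average half of their mother's contribution (1/2 · 1/2 = 1/4); r = 1/2 + 1/4 = 3/4.

0.75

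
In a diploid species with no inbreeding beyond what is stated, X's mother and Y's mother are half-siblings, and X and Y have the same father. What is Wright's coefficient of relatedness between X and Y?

0.3125

Relatedness sums over independent paths through distinct common ancestors.
X and Y are related in two ways: half first cousins through their mothers (r = 1/16) and half-sibs through their shared father (r = 1/4).
r = 1/16 + 1/4 = 5/16 = 0.3125.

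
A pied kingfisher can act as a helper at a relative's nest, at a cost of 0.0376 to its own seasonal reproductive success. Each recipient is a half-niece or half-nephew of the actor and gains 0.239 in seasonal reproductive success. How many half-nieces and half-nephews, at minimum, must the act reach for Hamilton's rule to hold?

2

r to a half-niece or half-nephew = 1/8 (half-aunt/uncle↔niece/nephew: one path of length 3: r = (1/2)^3 = 1/8).
Hamilton's rule: n·r·B > C  ⇒  n > C/(r·B) = 0.0376/(0.125·0.239) = 1.259.
The smallest integer exceeding 1.259 is 2.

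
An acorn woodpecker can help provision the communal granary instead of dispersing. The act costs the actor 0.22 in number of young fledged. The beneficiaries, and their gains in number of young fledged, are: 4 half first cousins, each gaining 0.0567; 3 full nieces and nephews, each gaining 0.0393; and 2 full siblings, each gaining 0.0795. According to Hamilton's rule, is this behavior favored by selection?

No

Hamilton's rule: the trait is favored when the sum of r·B over every recipient exceeds the actor's cost C.
r to a half first cousin = 1/16 (half first cousins share one grandparent — one path of length 4: r = (1/2)^4 = 1/16).
r to a full niece or nephew = 0.25 (full aunt/uncle↔niece/nephew: two paths of length 3 through the shared grandparent pair: r = 2·(1/2)^3 = 1/4).
r to a full sibling = 0.5 (full sibs share both parents — two paths of length 2: r = 2·(1/2)^2 = 1/2).
Summing one r·B term per recipient: 4·0.0625·0.0567 + 3·0.25·0.0393 + 2·0.5·0.0795 = 0.12315.
0.12315 < 0.22: the indirect benefit is less than the cost.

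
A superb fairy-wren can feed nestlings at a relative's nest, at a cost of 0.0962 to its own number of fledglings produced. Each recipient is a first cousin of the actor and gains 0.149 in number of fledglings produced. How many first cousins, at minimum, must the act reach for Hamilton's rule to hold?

r to a first cousin = 0.125 (first cousins share one grandparent pair — two paths of length 4: r = 2·(1/2)^4 = 1/8).
Hamilton's rule: n·r·B > C  ⇒  n > C/(r·B) = 0.0962/(0.125·0.149) = 5.165.
The smallest integer exceeding 5.165 is 6.

6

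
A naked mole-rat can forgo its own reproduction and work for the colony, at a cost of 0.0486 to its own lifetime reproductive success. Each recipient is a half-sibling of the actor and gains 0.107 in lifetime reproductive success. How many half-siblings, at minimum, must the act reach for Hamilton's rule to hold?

r to a half-sibling = 1/4 (half-sibs share one parent — one path of length 2: r = (1/2)^2 = 1/4).
Hamilton's rule: n·r·B > C  ⇒  n > C/(r·B) = 0.0486/(0.25·0.107) = 1.817.
The smallest integer exceeding 1.817 is 2.

2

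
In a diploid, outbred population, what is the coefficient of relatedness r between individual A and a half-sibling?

Each parent–offspring link contributes a factor of 1/2, and independent paths through distinct common ancestors add.
Half-sibs share one parent — one path of length 2: r = (1/2)^2 = 1/4.

0.25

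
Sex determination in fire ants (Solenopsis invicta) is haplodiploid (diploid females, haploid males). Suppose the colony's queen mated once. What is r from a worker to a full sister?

Haplodiploid full sisters inherit their father's entire haploid genome identically (contributing 1/2) and on average half of their mother's contribution (1/2 · 1/2 = 1/4); r = 1/2 + 1/4 = 3/4.

0.75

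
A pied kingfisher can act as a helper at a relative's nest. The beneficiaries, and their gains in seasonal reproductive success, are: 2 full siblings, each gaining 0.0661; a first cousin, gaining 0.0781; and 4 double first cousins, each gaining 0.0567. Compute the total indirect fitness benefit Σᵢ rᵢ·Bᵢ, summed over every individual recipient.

0.1325625

r to a full sibling = 0.5 (full sibs share both parents — two paths of length 2: r = 2·(1/2)^2 = 1/2).
r to a first cousin = 1/8 (first cousins share one grandparent pair — two paths of length 4: r = 2·(1/2)^4 = 1/8).
r to a double first cousin = 0.25 (double first cousins share both grandparent pairs — four paths of length 4: r = 4·(1/2)^4 = 1/4).
Summing one r·B term per recipient: 2·0.5·0.0661 + 1·0.125·0.0781 + 4·0.25·0.0567 = 0.1325625.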